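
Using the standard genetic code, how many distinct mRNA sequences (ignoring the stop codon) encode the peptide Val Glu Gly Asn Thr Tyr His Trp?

Val: 4 codons.
Glu: 2 codons.
Gly: 4 codons.
Asn: 2 codons.
Thr: 4 codons.
Tyr: 2 codons.
His: 2 codons.
Trp: 1 codon.
4 × 2 × 4 × 2 × 4 × 2 × 2 × 1 = 1024.

1024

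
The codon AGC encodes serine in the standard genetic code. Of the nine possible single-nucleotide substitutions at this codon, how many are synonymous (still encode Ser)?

1

Position 1: none → 0 synonymous.
Position 2: none → 0 synonymous.
Position 3: AGT → 1 synonymous.
Total: 0 + 0 + 1 = 1.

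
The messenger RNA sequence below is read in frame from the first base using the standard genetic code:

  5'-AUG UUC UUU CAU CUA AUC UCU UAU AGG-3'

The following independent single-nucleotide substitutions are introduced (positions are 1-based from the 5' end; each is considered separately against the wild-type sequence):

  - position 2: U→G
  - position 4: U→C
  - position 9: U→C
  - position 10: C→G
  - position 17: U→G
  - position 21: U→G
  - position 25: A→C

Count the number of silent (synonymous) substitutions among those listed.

3

Codon 1: AUG (Met) → AGG (Arg) — missense.
Codon 2: UUC (Phe) → CUC (Leu) — missense.
Codon 3: UUU (Phe) → UUC (Phe) — synonymous.
Codon 4: CAU (His) → GAU (Asp) — missense.
Codon 6: AUC (Ile) → AGC (Ser) — missense.
Codon 7: UCU (Ser) → UCG (Ser) — synonymous.
Codon 9: AGG (Arg) → CGG (Arg) — synonymous.
Synonymous: 3 of 7.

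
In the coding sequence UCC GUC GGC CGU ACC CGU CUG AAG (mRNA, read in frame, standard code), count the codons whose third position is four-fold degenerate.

7

Codon 1 UCC (Ser): third position 4-fold.
Codon 2 GUC (Val): third position 4-fold.
Codon 3 GGC (Gly): third position 4-fold.
Codon 4 CGU (Arg): third position 4-fold.
Codon 5 ACC (Thr): third position 4-fold.
Codon 6 CGU (Arg): third position 4-fold.
Codon 7 CUG (Leu): third position 4-fold.
Codon 8 AAG (Lys): third position 2-fold.
Four-fold degenerate third positions: 7.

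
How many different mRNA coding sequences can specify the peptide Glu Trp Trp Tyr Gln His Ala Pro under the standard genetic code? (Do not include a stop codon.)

256

Glu: 2 codons.
Trp: 1 codon.
Trp: 1 codon.
Tyr: 2 codons.
Gln: 2 codons.
His: 2 codons.
Ala: 4 codons.
Pro: 4 codons.
2 × 1 × 1 × 2 × 2 × 2 × 4 × 4 = 256.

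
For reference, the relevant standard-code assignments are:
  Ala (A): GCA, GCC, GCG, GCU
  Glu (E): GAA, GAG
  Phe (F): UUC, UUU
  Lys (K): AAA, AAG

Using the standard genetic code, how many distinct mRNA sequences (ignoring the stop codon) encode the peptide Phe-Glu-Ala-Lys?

Phe: 2 codons.
Glu: 2 codons.
Ala: 4 codons.
Lys: 2 codons.
2 × 2 × 4 × 2 = 32.

32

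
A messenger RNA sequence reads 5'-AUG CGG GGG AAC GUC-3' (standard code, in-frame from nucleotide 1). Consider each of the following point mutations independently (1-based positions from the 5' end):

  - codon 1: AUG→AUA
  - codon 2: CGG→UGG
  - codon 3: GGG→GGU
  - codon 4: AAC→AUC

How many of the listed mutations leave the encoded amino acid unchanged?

Codon 1: AUG (Met) → AUA (Ile) — missense.
Codon 2: CGG (Arg) → UGG (Trp) — missense.
Codon 3: GGG (Gly) → GGU (Gly) — synonymous.
Codon 4: AAC (Asn) → AUC (Ile) — missense.
Synonymous: 1 of 4.

1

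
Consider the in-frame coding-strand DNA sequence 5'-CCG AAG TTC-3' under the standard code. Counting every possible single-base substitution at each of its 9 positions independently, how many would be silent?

Codon 1 (CCG, Pro): 3 synonymous substitutions.
Codon 2 (AAG, Lys): 1 synonymous substitution.
Codon 3 (TTC, Phe): 1 synonymous substitution.
Total: 3 + 1 + 1 = 5.

5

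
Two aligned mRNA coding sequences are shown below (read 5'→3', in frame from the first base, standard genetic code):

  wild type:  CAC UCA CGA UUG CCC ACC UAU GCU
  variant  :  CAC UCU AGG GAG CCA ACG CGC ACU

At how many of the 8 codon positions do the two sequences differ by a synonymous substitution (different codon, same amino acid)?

Codon 1: CAC His / CAC His — identical.
Codon 2: UCA Ser / UCU Ser — synonymous.
Codon 3: CGA Arg / AGG Arg — synonymous.
Codon 4: UUG Leu / GAG Glu — nonsynonymous.
Codon 5: CCC Pro / CCA Pro — synonymous.
Codon 6: ACC Thr / ACG Thr — synonymous.
Codon 7: UAU Tyr / CGC Arg — nonsynonymous.
Codon 8: GCU Ala / ACU Thr — nonsynonymous.
Synonymous differences: 4.

4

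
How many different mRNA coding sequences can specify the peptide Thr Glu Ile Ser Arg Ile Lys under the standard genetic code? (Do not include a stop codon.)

Thr: 4 codons.
Glu: 2 codons.
Ile: 3 codons.
Ser: 6 codons.
Arg: 6 codons.
Ile: 3 codons.
Lys: 2 codons.
4 × 2 × 3 × 6 × 6 × 3 × 2 = 5184.

5184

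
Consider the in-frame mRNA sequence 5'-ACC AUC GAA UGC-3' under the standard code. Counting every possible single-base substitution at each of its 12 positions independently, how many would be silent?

7

Codon 1 (ACC, Thr): 3 synonymous substitutions.
Codon 2 (AUC, Ile): 2 synonymous substitutions.
Codon 3 (GAA, Glu): 1 synonymous substitution.
Codon 4 (UGC, Cys): 1 synonymous substitution.
Total: 3 + 2 + 1 + 1 = 7.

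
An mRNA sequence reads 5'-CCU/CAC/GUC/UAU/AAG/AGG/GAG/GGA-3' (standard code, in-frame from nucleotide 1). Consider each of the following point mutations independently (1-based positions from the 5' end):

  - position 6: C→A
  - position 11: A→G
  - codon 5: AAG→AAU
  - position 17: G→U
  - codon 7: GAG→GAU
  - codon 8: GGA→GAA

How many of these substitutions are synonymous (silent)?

0

Codon 2: CAC (His) → CAA (Gln) — missense.
Codon 4: UAU (Tyr) → UGU (Cys) — missense.
Codon 5: AAG (Lys) → AAU (Asn) — missense.
Codon 6: AGG (Arg) → AUG (Met) — missense.
Codon 7: GAG (Glu) → GAU (Asp) — missense.
Codon 8: GGA (Gly) → GAA (Glu) — missense.
Synonymous: 0 of 6.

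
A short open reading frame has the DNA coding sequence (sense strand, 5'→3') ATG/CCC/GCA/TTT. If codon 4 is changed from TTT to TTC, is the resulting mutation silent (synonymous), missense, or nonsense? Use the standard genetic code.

silent

Position 12 falls in codon 4: TTT → Phe.
After the substitution the codon is TTC → Phe.
Both encode Phe, so the change is synonymous.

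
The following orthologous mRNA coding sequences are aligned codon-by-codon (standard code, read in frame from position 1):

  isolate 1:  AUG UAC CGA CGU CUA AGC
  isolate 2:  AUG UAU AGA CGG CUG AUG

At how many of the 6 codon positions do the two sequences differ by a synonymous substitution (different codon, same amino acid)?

4

Codon 1: AUG Met / AUG Met — identical.
Codon 2: UAC Tyr / UAU Tyr — synonymous.
Codon 3: CGA Arg / AGA Arg — synonymous.
Codon 4: CGU Arg / CGG Arg — synonymous.
Codon 5: CUA Leu / CUG Leu — synonymous.
Codon 6: AGC Ser / AUG Met — nonsynonymous.
Synonymous differences: 4.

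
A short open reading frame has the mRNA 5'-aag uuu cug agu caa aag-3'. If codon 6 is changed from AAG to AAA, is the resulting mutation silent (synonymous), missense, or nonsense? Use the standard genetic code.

Position 18 falls in codon 6: AAG → Lys.
After the substitution the codon is AAA → Lys.
Both encode Lys, so the change is synonymous.

silent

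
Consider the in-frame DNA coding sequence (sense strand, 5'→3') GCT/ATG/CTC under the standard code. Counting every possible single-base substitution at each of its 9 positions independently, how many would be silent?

6

Codon 1 (GCT, Ala): 3 synonymous substitutions.
Codon 2 (ATG, Met): 0 synonymous substitutions.
Codon 3 (CTC, Leu): 3 synonymous substitutions.
Total: 3 + 0 + 3 = 6.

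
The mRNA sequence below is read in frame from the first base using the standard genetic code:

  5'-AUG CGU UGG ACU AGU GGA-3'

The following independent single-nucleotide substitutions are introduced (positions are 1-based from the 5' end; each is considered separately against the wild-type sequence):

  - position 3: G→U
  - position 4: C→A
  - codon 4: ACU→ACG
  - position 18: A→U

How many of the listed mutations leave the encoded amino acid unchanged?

Codon 1: AUG (Met) → AUU (Ile) — missense.
Codon 2: CGU (Arg) → AGU (Ser) — missense.
Codon 4: ACU (Thr) → ACG (Thr) — synonymous.
Codon 6: GGA (Gly) → GGU (Gly) — synonymous.
Synonymous: 2 of 4.

2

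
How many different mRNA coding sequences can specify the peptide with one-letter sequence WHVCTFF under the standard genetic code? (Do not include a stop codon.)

256

Trp: 1 codon.
His: 2 codons.
Val: 4 codons.
Cys: 2 codons.
Thr: 4 codons.
Phe: 2 codons.
Phe: 2 codons.
1 × 2 × 4 × 2 × 4 × 2 × 2 = 256.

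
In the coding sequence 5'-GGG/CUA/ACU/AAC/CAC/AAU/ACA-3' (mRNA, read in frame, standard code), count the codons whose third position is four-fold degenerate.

4

Codon 1 GGG (Gly): third position 4-fold.
Codon 2 CUA (Leu): third position 4-fold.
Codon 3 ACU (Thr): third position 4-fold.
Codon 4 AAC (Asn): third position 2-fold.
Codon 5 CAC (His): third position 2-fold.
Codon 6 AAU (Asn): third position 2-fold.
Codon 7 ACA (Thr): third position 4-fold.
Four-fold degenerate third positions: 4.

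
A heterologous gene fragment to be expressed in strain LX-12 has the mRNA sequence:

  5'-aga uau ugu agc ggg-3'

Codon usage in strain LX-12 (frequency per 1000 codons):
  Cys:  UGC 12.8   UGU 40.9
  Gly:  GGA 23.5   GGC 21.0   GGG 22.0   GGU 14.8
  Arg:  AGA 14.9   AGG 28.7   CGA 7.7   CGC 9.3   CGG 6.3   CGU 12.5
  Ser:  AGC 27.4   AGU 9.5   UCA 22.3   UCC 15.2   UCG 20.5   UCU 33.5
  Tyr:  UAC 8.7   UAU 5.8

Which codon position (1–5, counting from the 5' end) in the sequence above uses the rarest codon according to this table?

2

Codon 1 AGA (Arg): 14.9 per 1000.
Codon 2 UAU (Tyr): 5.8 per 1000.
Codon 3 UGU (Cys): 40.9 per 1000.
Codon 4 AGC (Ser): 27.4 per 1000.
Codon 5 GGG (Gly): 22.0 per 1000.
Lowest frequency is 5.8 at codon 2.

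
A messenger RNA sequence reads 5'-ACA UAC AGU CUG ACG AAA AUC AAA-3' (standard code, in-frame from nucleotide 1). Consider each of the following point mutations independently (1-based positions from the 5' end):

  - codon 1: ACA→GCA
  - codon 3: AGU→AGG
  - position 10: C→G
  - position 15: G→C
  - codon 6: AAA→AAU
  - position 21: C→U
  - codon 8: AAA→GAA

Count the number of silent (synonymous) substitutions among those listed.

2

Codon 1: ACA (Thr) → GCA (Ala) — missense.
Codon 3: AGU (Ser) → AGG (Arg) — missense.
Codon 4: CUG (Leu) → GUG (Val) — missense.
Codon 5: ACG (Thr) → ACC (Thr) — synonymous.
Codon 6: AAA (Lys) → AAU (Asn) — missense.
Codon 7: AUC (Ile) → AUU (Ile) — synonymous.
Codon 8: AAA (Lys) → GAA (Glu) — missense.
Synonymous: 2 of 7.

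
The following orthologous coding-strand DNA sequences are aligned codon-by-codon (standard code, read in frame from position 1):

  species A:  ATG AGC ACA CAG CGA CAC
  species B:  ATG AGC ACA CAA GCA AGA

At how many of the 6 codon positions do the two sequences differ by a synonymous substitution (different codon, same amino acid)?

Codon 1: ATG Met / ATG Met — identical.
Codon 2: AGC Ser / AGC Ser — identical.
Codon 3: ACA Thr / ACA Thr — identical.
Codon 4: CAG Gln / CAA Gln — synonymous.
Codon 5: CGA Arg / GCA Ala — nonsynonymous.
Codon 6: CAC His / AGA Arg — nonsynonymous.
Synonymous differences: 1.

1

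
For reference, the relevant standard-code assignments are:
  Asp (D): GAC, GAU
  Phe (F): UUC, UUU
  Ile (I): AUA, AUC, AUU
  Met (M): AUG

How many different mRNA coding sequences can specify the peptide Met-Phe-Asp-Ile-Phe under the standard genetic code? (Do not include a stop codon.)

24

Met: 1 codon.
Phe: 2 codons.
Asp: 2 codons.
Ile: 3 codons.
Phe: 2 codons.
1 × 2 × 2 × 3 × 2 = 24.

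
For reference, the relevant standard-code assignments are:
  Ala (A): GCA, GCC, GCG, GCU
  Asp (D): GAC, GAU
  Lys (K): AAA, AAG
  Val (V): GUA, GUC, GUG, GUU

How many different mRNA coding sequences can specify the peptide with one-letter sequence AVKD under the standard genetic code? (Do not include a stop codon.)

64

Ala: 4 codons.
Val: 4 codons.
Lys: 2 codons.
Asp: 2 codons.
4 × 4 × 2 × 2 = 64.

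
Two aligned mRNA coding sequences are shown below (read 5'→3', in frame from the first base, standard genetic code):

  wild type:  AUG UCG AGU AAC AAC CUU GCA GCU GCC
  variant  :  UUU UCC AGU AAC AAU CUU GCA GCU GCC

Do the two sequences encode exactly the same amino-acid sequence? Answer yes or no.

Codon 1: AUG Met / UUU Phe — nonsynonymous.
Codon 2: UCG Ser / UCC Ser — synonymous.
Codon 3: AGU Ser / AGU Ser — identical.
Codon 4: AAC Asn / AAC Asn — identical.
Codon 5: AAC Asn / AAU Asn — synonymous.
Codon 6: CUU Leu / CUU Leu — identical.
Codon 7: GCA Ala / GCA Ala — identical.
Codon 8: GCU Ala / GCU Ala — identical.
Codon 9: GCC Ala / GCC Ala — identical.
Nonsynonymous differences: 1 → different protein.

no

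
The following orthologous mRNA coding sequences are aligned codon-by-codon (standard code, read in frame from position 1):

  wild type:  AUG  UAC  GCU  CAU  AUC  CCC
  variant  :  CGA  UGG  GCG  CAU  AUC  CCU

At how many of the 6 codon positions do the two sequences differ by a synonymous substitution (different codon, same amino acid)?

Codon 1: AUG Met / CGA Arg — nonsynonymous.
Codon 2: UAC Tyr / UGG Trp — nonsynonymous.
Codon 3: GCU Ala / GCG Ala — synonymous.
Codon 4: CAU His / CAU His — identical.
Codon 5: AUC Ile / AUC Ile — identical.
Codon 6: CCC Pro / CCU Pro — synonymous.
Synonymous differences: 2.

2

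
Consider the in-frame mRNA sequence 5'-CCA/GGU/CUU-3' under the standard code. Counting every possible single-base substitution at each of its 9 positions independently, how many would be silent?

9

Codon 1 (CCA, Pro): 3 synonymous substitutions.
Codon 2 (GGU, Gly): 3 synonymous substitutions.
Codon 3 (CUU, Leu): 3 synonymous substitutions.
Total: 3 + 3 + 3 = 9.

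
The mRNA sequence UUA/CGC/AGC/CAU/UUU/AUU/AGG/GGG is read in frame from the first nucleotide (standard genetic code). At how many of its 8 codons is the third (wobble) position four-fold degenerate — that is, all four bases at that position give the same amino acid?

2

Codon 1 UUA (Leu): third position 2-fold.
Codon 2 CGC (Arg): third position 4-fold.
Codon 3 AGC (Ser): third position 2-fold.
Codon 4 CAU (His): third position 2-fold.
Codon 5 UUU (Phe): third position 2-fold.
Codon 6 AUU (Ile): third position 3-fold.
Codon 7 AGG (Arg): third position 2-fold.
Codon 8 GGG (Gly): third position 4-fold.
Four-fold degenerate third positions: 2.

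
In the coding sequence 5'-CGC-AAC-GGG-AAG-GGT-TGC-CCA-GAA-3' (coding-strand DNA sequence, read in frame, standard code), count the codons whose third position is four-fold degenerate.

Codon 1 CGC (Arg): third position 4-fold.
Codon 2 AAC (Asn): third position 2-fold.
Codon 3 GGG (Gly): third position 4-fold.
Codon 4 AAG (Lys): third position 2-fold.
Codon 5 GGT (Gly): third position 4-fold.
Codon 6 TGC (Cys): third position 2-fold.
Codon 7 CCA (Pro): third position 4-fold.
Codon 8 GAA (Glu): third position 2-fold.
Four-fold degenerate third positions: 4.

4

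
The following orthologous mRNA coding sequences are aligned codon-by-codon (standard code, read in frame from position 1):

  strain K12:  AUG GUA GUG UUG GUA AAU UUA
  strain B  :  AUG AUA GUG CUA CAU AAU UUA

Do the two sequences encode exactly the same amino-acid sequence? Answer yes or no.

Codon 1: AUG Met / AUG Met — identical.
Codon 2: GUA Val / AUA Ile — nonsynonymous.
Codon 3: GUG Val / GUG Val — identical.
Codon 4: UUG Leu / CUA Leu — synonymous.
Codon 5: GUA Val / CAU His — nonsynonymous.
Codon 6: AAU Asn / AAU Asn — identical.
Codon 7: UUA Leu / UUA Leu — identical.
Nonsynonymous differences: 2 → different protein.

no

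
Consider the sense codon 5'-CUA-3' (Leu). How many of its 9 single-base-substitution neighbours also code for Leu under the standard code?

4

Position 1: UUA → 1 synonymous.
Position 2: none → 0 synonymous.
Position 3: CUU, CUC, CUG → 3 synonymous.
Total: 1 + 0 + 3 = 4.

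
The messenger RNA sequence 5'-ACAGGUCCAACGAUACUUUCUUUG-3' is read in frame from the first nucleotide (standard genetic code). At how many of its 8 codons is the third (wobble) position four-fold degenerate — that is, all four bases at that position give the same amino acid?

Codon 1 ACA (Thr): third position 4-fold.
Codon 2 GGU (Gly): third position 4-fold.
Codon 3 CCA (Pro): third position 4-fold.
Codon 4 ACG (Thr): third position 4-fold.
Codon 5 AUA (Ile): third position 3-fold.
Codon 6 CUU (Leu): third position 4-fold.
Codon 7 UCU (Ser): third position 4-fold.
Codon 8 UUG (Leu): third position 2-fold.
Four-fold degenerate third positions: 6.

6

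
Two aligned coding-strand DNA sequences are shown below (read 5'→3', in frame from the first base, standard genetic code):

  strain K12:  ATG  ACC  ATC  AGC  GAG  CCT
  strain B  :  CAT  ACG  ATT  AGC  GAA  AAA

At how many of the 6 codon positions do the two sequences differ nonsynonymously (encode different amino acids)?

Codon 1: ATG Met / CAT His — nonsynonymous.
Codon 2: ACC Thr / ACG Thr — synonymous.
Codon 3: ATC Ile / ATT Ile — synonymous.
Codon 4: AGC Ser / AGC Ser — identical.
Codon 5: GAG Glu / GAA Glu — synonymous.
Codon 6: CCT Pro / AAA Lys — nonsynonymous.
Nonsynonymous differences: 2.

2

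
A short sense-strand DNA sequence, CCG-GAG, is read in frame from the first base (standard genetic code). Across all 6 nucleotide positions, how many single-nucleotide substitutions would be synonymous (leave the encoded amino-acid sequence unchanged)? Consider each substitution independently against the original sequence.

Codon 1 (CCG, Pro): 3 synonymous substitutions.
Codon 2 (GAG, Glu): 1 synonymous substitution.
Total: 3 + 1 = 4.

4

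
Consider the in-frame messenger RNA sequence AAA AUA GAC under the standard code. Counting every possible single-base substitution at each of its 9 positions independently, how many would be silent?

Codon 1 (AAA, Lys): 1 synonymous substitution.
Codon 2 (AUA, Ile): 2 synonymous substitutions.
Codon 3 (GAC, Asp): 1 synonymous substitution.
Total: 1 + 2 + 1 = 4.

4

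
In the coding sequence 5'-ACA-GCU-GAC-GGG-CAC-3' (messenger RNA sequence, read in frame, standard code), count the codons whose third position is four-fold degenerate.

Codon 1 ACA (Thr): third position 4-fold.
Codon 2 GCU (Ala): third position 4-fold.
Codon 3 GAC (Asp): third position 2-fold.
Codon 4 GGG (Gly): third position 4-fold.
Codon 5 CAC (His): third position 2-fold.
Four-fold degenerate third positions: 3.

3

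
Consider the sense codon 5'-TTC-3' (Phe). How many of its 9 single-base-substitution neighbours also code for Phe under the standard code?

1

Position 1: none → 0 synonymous.
Position 2: none → 0 synonymous.
Position 3: TTT → 1 synonymous.
Total: 0 + 0 + 1 = 1.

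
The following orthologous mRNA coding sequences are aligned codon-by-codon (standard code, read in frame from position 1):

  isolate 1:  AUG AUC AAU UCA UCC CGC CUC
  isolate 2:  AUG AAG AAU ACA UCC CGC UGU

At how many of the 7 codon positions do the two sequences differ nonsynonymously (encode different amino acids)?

Codon 1: AUG Met / AUG Met — identical.
Codon 2: AUC Ile / AAG Lys — nonsynonymous.
Codon 3: AAU Asn / AAU Asn — identical.
Codon 4: UCA Ser / ACA Thr — nonsynonymous.
Codon 5: UCC Ser / UCC Ser — identical.
Codon 6: CGC Arg / CGC Arg — identical.
Codon 7: CUC Leu / UGU Cys — nonsynonymous.
Nonsynonymous differences: 3.

3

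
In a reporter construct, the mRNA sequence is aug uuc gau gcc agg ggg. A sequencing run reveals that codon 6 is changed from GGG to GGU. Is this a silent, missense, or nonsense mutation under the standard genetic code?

silent

Position 18 falls in codon 6: GGG → Gly.
After the substitution the codon is GGU → Gly.
Both encode Gly, so the change is synonymous.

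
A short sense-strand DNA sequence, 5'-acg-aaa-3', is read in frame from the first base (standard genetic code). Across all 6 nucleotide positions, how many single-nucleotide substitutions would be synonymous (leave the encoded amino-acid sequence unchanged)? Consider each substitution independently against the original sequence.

Codon 1 (ACG, Thr): 3 synonymous substitutions.
Codon 2 (AAA, Lys): 1 synonymous substitution.
Total: 3 + 1 = 4.

4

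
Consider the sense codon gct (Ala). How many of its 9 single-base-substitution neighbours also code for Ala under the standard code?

3

Position 1: none → 0 synonymous.
Position 2: none → 0 synonymous.
Position 3: GCC, GCA, GCG → 3 synonymous.
Total: 0 + 0 + 3 = 3.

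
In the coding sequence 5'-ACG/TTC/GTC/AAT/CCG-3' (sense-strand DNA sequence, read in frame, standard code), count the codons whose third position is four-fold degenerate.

3

Codon 1 ACG (Thr): third position 4-fold.
Codon 2 TTC (Phe): third position 2-fold.
Codon 3 GTC (Val): third position 4-fold.
Codon 4 AAT (Asn): third position 2-fold.
Codon 5 CCG (Pro): third position 4-fold.
Four-fold degenerate third positions: 3.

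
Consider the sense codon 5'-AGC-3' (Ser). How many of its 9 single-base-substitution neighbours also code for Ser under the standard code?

1

Position 1: none → 0 synonymous.
Position 2: none → 0 synonymous.
Position 3: AGT → 1 synonymous.
Total: 0 + 0 + 1 = 1.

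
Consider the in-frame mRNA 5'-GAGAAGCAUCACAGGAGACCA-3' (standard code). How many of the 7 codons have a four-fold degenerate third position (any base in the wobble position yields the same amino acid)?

1

Codon 1 GAG (Glu): third position 2-fold.
Codon 2 AAG (Lys): third position 2-fold.
Codon 3 CAU (His): third position 2-fold.
Codon 4 CAC (His): third position 2-fold.
Codon 5 AGG (Arg): third position 2-fold.
Codon 6 AGA (Arg): third position 2-fold.
Codon 7 CCA (Pro): third position 4-fold.
Four-fold degenerate third positions: 1.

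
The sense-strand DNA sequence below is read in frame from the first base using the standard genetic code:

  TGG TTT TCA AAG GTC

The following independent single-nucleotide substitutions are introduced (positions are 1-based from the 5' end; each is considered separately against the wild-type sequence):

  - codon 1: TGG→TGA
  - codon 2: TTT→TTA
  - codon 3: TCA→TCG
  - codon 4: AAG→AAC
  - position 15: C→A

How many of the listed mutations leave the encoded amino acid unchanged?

Codon 1: TGG (Trp) → TGA (Stop) — nonsense.
Codon 2: TTT (Phe) → TTA (Leu) — missense.
Codon 3: TCA (Ser) → TCG (Ser) — synonymous.
Codon 4: AAG (Lys) → AAC (Asn) — missense.
Codon 5: GTC (Val) → GTA (Val) — synonymous.
Synonymous: 2 of 5.

2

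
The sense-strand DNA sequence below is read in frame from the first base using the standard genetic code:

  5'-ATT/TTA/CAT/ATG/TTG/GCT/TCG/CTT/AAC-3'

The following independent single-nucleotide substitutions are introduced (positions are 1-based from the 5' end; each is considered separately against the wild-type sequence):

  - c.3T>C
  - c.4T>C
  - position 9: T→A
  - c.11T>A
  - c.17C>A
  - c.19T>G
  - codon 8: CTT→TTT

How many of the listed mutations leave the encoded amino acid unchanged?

Codon 1: ATT (Ile) → ATC (Ile) — synonymous.
Codon 2: TTA (Leu) → CTA (Leu) — synonymous.
Codon 3: CAT (His) → CAA (Gln) — missense.
Codon 4: ATG (Met) → AAG (Lys) — missense.
Codon 6: GCT (Ala) → GAT (Asp) — missense.
Codon 7: TCG (Ser) → GCG (Ala) — missense.
Codon 8: CTT (Leu) → TTT (Phe) — missense.
Synonymous: 2 of 7.

2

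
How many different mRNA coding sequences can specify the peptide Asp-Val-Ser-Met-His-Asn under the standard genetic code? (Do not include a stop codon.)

Asp: 2 codons.
Val: 4 codons.
Ser: 6 codons.
Met: 1 codon.
His: 2 codons.
Asn: 2 codons.
2 × 4 × 6 × 1 × 2 × 2 = 192.

192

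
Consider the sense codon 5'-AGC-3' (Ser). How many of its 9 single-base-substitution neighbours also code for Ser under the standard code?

1

Position 1: none → 0 synonymous.
Position 2: none → 0 synonymous.
Position 3: AGU → 1 synonymous.
Total: 0 + 0 + 1 = 1.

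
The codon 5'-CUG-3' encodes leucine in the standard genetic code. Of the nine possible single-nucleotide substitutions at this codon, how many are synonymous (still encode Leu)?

4

Position 1: UUG → 1 synonymous.
Position 2: none → 0 synonymous.
Position 3: CUU, CUC, CUA → 3 synonymous.
Total: 1 + 0 + 3 = 4.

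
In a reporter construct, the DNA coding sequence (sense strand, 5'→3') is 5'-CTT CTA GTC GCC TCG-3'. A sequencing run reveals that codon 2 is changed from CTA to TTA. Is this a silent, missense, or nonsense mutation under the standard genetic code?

Position 4 falls in codon 2: CTA → Leu.
After the substitution the codon is TTA → Leu.
Both encode Leu, so the change is synonymous.

silent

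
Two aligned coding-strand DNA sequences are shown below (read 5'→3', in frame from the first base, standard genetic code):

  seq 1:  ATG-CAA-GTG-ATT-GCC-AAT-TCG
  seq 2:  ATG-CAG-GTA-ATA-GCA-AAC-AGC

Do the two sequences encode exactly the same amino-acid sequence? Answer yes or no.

Codon 1: ATG Met / ATG Met — identical.
Codon 2: CAA Gln / CAG Gln — synonymous.
Codon 3: GTG Val / GTA Val — synonymous.
Codon 4: ATT Ile / ATA Ile — synonymous.
Codon 5: GCC Ala / GCA Ala — synonymous.
Codon 6: AAT Asn / AAC Asn — synonymous.
Codon 7: TCG Ser / AGC Ser — synonymous.
Nonsynonymous differences: 0 → same protein.

yes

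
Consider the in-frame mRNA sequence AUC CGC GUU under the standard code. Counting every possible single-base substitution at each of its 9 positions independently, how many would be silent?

8

Codon 1 (AUC, Ile): 2 synonymous substitutions.
Codon 2 (CGC, Arg): 3 synonymous substitutions.
Codon 3 (GUU, Val): 3 synonymous substitutions.
Total: 2 + 3 + 3 = 8.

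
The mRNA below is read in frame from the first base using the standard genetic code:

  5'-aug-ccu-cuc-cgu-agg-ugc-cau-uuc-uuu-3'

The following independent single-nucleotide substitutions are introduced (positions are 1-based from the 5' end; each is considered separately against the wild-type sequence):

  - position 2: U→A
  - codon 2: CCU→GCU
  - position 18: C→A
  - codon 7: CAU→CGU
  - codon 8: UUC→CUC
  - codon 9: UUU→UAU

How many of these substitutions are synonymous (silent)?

Codon 1: AUG (Met) → AAG (Lys) — missense.
Codon 2: CCU (Pro) → GCU (Ala) — missense.
Codon 6: UGC (Cys) → UGA (Stop) — nonsense.
Codon 7: CAU (His) → CGU (Arg) — missense.
Codon 8: UUC (Phe) → CUC (Leu) — missense.
Codon 9: UUU (Phe) → UAU (Tyr) — missense.
Synonymous: 0 of 6.

0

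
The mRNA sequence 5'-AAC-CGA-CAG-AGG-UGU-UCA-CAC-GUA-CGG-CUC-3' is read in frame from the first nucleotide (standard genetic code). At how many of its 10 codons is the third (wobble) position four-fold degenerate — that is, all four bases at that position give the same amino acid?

5

Codon 1 AAC (Asn): third position 2-fold.
Codon 2 CGA (Arg): third position 4-fold.
Codon 3 CAG (Gln): third position 2-fold.
Codon 4 AGG (Arg): third position 2-fold.
Codon 5 UGU (Cys): third position 2-fold.
Codon 6 UCA (Ser): third position 4-fold.
Codon 7 CAC (His): third position 2-fold.
Codon 8 GUA (Val): third position 4-fold.
Codon 9 CGG (Arg): third position 4-fold.
Codon 10 CUC (Leu): third position 4-fold.
Four-fold degenerate third positions: 5.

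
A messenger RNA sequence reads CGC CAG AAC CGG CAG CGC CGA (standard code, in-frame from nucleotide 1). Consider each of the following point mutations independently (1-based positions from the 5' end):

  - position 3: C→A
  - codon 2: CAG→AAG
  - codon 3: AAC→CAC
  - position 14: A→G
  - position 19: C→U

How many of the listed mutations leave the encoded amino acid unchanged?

Codon 1: CGC (Arg) → CGA (Arg) — synonymous.
Codon 2: CAG (Gln) → AAG (Lys) — missense.
Codon 3: AAC (Asn) → CAC (His) — missense.
Codon 5: CAG (Gln) → CGG (Arg) — missense.
Codon 7: CGA (Arg) → UGA (Stop) — nonsense.
Synonymous: 1 of 5.

1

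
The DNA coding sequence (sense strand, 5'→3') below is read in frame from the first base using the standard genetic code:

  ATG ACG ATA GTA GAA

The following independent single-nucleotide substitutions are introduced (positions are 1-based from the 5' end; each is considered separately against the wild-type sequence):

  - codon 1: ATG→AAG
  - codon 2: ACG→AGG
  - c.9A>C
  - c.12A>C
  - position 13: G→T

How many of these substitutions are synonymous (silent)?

Codon 1: ATG (Met) → AAG (Lys) — missense.
Codon 2: ACG (Thr) → AGG (Arg) — missense.
Codon 3: ATA (Ile) → ATC (Ile) — synonymous.
Codon 4: GTA (Val) → GTC (Val) — synonymous.
Codon 5: GAA (Glu) → TAA (Stop) — nonsense.
Synonymous: 2 of 5.

2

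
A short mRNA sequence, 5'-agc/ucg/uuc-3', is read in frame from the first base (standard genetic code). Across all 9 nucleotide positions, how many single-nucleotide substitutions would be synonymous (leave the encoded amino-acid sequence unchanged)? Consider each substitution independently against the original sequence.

5

Codon 1 (AGC, Ser): 1 synonymous substitution.
Codon 2 (UCG, Ser): 3 synonymous substitutions.
Codon 3 (UUC, Phe): 1 synonymous substitution.
Total: 1 + 3 + 1 = 5.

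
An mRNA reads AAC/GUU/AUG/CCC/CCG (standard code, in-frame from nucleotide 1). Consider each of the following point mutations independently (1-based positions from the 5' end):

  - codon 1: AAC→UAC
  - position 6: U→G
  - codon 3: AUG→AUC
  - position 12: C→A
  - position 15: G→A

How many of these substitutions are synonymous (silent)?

3

Codon 1: AAC (Asn) → UAC (Tyr) — missense.
Codon 2: GUU (Val) → GUG (Val) — synonymous.
Codon 3: AUG (Met) → AUC (Ile) — missense.
Codon 4: CCC (Pro) → CCA (Pro) — synonymous.
Codon 5: CCG (Pro) → CCA (Pro) — synonymous.
Synonymous: 3 of 5.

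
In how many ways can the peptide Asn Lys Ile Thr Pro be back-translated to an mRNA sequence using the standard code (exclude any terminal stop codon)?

192

Asn: 2 codons.
Lys: 2 codons.
Ile: 3 codons.
Thr: 4 codons.
Pro: 4 codons.
2 × 2 × 3 × 4 × 4 = 192.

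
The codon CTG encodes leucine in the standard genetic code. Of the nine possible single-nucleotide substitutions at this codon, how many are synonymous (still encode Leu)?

4

Position 1: TTG → 1 synonymous.
Position 2: none → 0 synonymous.
Position 3: CTT, CTC, CTA → 3 synonymous.
Total: 1 + 0 + 3 = 4.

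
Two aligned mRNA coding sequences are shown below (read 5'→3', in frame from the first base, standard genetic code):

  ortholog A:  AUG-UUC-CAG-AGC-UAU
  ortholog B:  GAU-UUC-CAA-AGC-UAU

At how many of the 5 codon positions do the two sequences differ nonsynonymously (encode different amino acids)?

Codon 1: AUG Met / GAU Asp — nonsynonymous.
Codon 2: UUC Phe / UUC Phe — identical.
Codon 3: CAG Gln / CAA Gln — synonymous.
Codon 4: AGC Ser / AGC Ser — identical.
Codon 5: UAU Tyr / UAU Tyr — identical.
Nonsynonymous differences: 1.

1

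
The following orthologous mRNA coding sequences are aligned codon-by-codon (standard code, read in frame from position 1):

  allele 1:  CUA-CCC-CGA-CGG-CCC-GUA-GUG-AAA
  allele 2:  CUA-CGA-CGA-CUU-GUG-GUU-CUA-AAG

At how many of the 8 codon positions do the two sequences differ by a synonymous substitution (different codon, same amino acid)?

Codon 1: CUA Leu / CUA Leu — identical.
Codon 2: CCC Pro / CGA Arg — nonsynonymous.
Codon 3: CGA Arg / CGA Arg — identical.
Codon 4: CGG Arg / CUU Leu — nonsynonymous.
Codon 5: CCC Pro / GUG Val — nonsynonymous.
Codon 6: GUA Val / GUU Val — synonymous.
Codon 7: GUG Val / CUA Leu — nonsynonymous.
Codon 8: AAA Lys / AAG Lys — synonymous.
Synonymous differences: 2.

2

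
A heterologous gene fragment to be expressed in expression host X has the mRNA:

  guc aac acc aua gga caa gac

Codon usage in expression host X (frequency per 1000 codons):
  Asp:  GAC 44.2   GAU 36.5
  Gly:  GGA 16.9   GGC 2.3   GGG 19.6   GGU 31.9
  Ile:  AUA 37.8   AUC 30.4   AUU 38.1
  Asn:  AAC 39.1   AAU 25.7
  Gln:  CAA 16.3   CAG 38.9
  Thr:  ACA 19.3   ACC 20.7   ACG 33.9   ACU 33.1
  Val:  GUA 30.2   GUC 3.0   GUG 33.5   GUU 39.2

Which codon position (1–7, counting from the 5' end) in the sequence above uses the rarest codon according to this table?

1

Codon 1 GUC (Val): 3.0 per 1000.
Codon 2 AAC (Asn): 39.1 per 1000.
Codon 3 ACC (Thr): 20.7 per 1000.
Codon 4 AUA (Ile): 37.8 per 1000.
Codon 5 GGA (Gly): 16.9 per 1000.
Codon 6 CAA (Gln): 16.3 per 1000.
Codon 7 GAC (Asp): 44.2 per 1000.
Lowest frequency is 3.0 at codon 1.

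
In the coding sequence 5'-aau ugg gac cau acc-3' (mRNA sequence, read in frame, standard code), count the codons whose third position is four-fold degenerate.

1

Codon 1 AAU (Asn): third position 2-fold.
Codon 2 UGG (Trp): third position 1-fold.
Codon 3 GAC (Asp): third position 2-fold.
Codon 4 CAU (His): third position 2-fold.
Codon 5 ACC (Thr): third position 4-fold.
Four-fold degenerate third positions: 1.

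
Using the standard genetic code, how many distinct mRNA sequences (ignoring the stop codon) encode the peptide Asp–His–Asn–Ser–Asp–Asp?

Asp: 2 codons.
His: 2 codons.
Asn: 2 codons.
Ser: 6 codons.
Asp: 2 codons.
Asp: 2 codons.
2 × 2 × 2 × 6 × 2 × 2 = 192.

192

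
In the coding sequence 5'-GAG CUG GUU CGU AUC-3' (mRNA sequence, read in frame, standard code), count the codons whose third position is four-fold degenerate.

Codon 1 GAG (Glu): third position 2-fold.
Codon 2 CUG (Leu): third position 4-fold.
Codon 3 GUU (Val): third position 4-fold.
Codon 4 CGU (Arg): third position 4-fold.
Codon 5 AUC (Ile): third position 3-fold.
Four-fold degenerate third positions: 3.

3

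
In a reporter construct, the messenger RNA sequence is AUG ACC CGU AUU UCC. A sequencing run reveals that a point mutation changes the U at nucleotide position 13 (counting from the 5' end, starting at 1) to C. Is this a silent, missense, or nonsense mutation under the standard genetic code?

Position 13 falls in codon 5: UCC → Ser.
After the substitution the codon is CCC → Pro.
Ser ≠ Pro, so this is a missense mutation.

missense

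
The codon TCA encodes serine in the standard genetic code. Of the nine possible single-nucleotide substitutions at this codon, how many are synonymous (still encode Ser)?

3

Position 1: none → 0 synonymous.
Position 2: none → 0 synonymous.
Position 3: TCT, TCC, TCG → 3 synonymous.
Total: 0 + 0 + 3 = 3.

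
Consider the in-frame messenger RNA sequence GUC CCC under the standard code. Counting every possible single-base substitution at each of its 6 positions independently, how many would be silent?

Codon 1 (GUC, Val): 3 synonymous substitutions.
Codon 2 (CCC, Pro): 3 synonymous substitutions.
Total: 3 + 3 = 6.

6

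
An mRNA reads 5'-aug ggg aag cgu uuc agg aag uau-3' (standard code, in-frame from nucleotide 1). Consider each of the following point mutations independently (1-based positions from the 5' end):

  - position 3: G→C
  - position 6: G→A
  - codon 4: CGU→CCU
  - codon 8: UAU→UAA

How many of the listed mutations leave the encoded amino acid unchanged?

Codon 1: AUG (Met) → AUC (Ile) — missense.
Codon 2: GGG (Gly) → GGA (Gly) — synonymous.
Codon 4: CGU (Arg) → CCU (Pro) — missense.
Codon 8: UAU (Tyr) → UAA (Stop) — nonsense.
Synonymous: 1 of 4.

1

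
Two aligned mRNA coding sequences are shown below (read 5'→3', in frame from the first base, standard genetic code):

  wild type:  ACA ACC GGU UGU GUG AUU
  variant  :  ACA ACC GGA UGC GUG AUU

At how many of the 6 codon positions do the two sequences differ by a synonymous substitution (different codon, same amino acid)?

Codon 1: ACA Thr / ACA Thr — identical.
Codon 2: ACC Thr / ACC Thr — identical.
Codon 3: GGU Gly / GGA Gly — synonymous.
Codon 4: UGU Cys / UGC Cys — synonymous.
Codon 5: GUG Val / GUG Val — identical.
Codon 6: AUU Ile / AUU Ile — identical.
Synonymous differences: 2.

2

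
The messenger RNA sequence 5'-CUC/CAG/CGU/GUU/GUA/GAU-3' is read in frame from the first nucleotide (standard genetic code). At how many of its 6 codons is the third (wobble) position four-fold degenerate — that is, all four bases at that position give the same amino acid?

Codon 1 CUC (Leu): third position 4-fold.
Codon 2 CAG (Gln): third position 2-fold.
Codon 3 CGU (Arg): third position 4-fold.
Codon 4 GUU (Val): third position 4-fold.
Codon 5 GUA (Val): third position 4-fold.
Codon 6 GAU (Asp): third position 2-fold.
Four-fold degenerate third positions: 4.

4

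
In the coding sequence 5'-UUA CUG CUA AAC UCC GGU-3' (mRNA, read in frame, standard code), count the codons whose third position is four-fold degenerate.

4

Codon 1 UUA (Leu): third position 2-fold.
Codon 2 CUG (Leu): third position 4-fold.
Codon 3 CUA (Leu): third position 4-fold.
Codon 4 AAC (Asn): third position 2-fold.
Codon 5 UCC (Ser): third position 4-fold.
Codon 6 GGU (Gly): third position 4-fold.
Four-fold degenerate third positions: 4.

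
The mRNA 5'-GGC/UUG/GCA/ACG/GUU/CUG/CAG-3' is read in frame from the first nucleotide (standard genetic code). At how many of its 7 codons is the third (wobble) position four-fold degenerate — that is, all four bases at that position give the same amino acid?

5

Codon 1 GGC (Gly): third position 4-fold.
Codon 2 UUG (Leu): third position 2-fold.
Codon 3 GCA (Ala): third position 4-fold.
Codon 4 ACG (Thr): third position 4-fold.
Codon 5 GUU (Val): third position 4-fold.
Codon 6 CUG (Leu): third position 4-fold.
Codon 7 CAG (Gln): third position 2-fold.
Four-fold degenerate third positions: 5.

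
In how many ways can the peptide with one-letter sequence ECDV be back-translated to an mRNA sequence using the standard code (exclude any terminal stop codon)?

Glu: 2 codons.
Cys: 2 codons.
Asp: 2 codons.
Val: 4 codons.
2 × 2 × 2 × 4 = 32.

32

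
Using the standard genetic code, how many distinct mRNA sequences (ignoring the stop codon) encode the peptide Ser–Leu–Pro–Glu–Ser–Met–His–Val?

13824

Ser: 6 codons.
Leu: 6 codons.
Pro: 4 codons.
Glu: 2 codons.
Ser: 6 codons.
Met: 1 codon.
His: 2 codons.
Val: 4 codons.
6 × 6 × 4 × 2 × 6 × 1 × 2 × 4 = 13824.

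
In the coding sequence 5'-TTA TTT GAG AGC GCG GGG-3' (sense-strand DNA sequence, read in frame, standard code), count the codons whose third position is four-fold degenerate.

2

Codon 1 TTA (Leu): third position 2-fold.
Codon 2 TTT (Phe): third position 2-fold.
Codon 3 GAG (Glu): third position 2-fold.
Codon 4 AGC (Ser): third position 2-fold.
Codon 5 GCG (Ala): third position 4-fold.
Codon 6 GGG (Gly): third position 4-fold.
Four-fold degenerate third positions: 2.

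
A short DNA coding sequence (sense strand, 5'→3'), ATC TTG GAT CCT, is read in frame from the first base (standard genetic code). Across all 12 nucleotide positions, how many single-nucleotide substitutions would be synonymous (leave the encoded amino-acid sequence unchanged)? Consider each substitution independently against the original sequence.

8

Codon 1 (ATC, Ile): 2 synonymous substitutions.
Codon 2 (TTG, Leu): 2 synonymous substitutions.
Codon 3 (GAT, Asp): 1 synonymous substitution.
Codon 4 (CCT, Pro): 3 synonymous substitutions.
Total: 2 + 2 + 1 + 3 = 8.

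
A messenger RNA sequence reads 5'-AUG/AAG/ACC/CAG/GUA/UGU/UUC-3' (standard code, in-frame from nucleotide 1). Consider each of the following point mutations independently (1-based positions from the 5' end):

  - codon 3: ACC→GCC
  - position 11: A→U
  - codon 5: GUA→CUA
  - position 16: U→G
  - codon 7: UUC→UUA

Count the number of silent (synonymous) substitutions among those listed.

0

Codon 3: ACC (Thr) → GCC (Ala) — missense.
Codon 4: CAG (Gln) → CUG (Leu) — missense.
Codon 5: GUA (Val) → CUA (Leu) — missense.
Codon 6: UGU (Cys) → GGU (Gly) — missense.
Codon 7: UUC (Phe) → UUA (Leu) — missense.
Synonymous: 0 of 5.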